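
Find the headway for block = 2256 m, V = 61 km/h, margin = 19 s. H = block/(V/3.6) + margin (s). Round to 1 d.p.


V = 61 / 3.6 = 16.9444 m/s
Block traversal time = 2256 / 16.9444 = 133.141 s
Headway = 133.141 + 19
Headway = 152.1 s

152.1


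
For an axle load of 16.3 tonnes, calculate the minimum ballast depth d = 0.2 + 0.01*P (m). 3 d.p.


d = 0.2 + 0.01 * 16.3
d = 0.2 + 0.163
d = 0.363 m

0.363


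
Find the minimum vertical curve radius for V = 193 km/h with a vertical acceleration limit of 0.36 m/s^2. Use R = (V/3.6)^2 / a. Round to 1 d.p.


Convert speed: V = 193 / 3.6 = 53.6111 m/s
V^2 = 2874.1512 m^2/s^2
R_v = 2874.1512 / 0.36
R_v = 7983.8 m

7983.8


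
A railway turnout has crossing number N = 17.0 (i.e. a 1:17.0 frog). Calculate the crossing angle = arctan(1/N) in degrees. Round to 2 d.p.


1/N = 1/17.0 = 0.058824
angle = arctan(0.058824) = 0.058756 rad
angle = 0.058756 * 180/pi = 3.37 degrees

3.37


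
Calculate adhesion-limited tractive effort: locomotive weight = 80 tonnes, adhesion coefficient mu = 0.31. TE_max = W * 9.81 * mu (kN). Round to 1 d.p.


TE_max = W * g * mu
TE_max = 80 * 9.81 * 0.31
TE_max = 784.8 * 0.31
TE_max = 243.3 kN

243.3


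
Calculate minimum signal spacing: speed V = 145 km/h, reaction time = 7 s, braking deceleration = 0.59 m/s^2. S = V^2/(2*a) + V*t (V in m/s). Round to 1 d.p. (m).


V = 145 / 3.6 = 40.2778 m/s
Braking distance = 40.2778^2 / (2*0.59) = 1374.83 m
Sighting distance = 40.2778 * 7 = 281.9444 m
S = 1374.83 + 281.9444 = 1656.8 m

1656.8


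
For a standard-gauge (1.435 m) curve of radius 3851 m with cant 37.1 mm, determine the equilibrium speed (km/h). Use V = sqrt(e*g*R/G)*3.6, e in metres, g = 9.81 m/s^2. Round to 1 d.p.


Convert cant: e = 37.1 mm = 0.0371 m
V_ms = sqrt(0.0371 * 9.81 * 3851 / 1.435)
V_ms = sqrt(976.707527) = 31.2523 m/s
V = 31.2523 * 3.6 = 112.5 km/h

112.5


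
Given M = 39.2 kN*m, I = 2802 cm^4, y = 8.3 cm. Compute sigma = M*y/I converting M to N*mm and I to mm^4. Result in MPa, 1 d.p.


Convert units:
M = 39.2 kN*m = 39200000 N*mm
y = 8.3 cm = 83 mm
I = 2802 cm^4 = 28020000 mm^4
sigma = 39200000 * 83 / 28020000
sigma = 116.1 MPa

116.1


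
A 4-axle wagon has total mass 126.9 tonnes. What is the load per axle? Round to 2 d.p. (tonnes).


Load per axle = total weight / number of axles
Load = 126.9 / 4
Load = 31.73 tonnes

31.73


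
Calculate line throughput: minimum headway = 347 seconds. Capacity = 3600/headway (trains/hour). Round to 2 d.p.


Capacity = 3600 / headway
Capacity = 3600 / 347
Capacity = 10.37 trains/hour

10.37


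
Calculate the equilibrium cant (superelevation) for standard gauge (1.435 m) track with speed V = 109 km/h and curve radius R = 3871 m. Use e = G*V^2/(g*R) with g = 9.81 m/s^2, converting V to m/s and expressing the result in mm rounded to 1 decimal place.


Convert speed: V = 109 / 3.6 = 30.2778 m/s
Apply formula: e = 1.435 * 30.2778^2 / (9.81 * 3871)
e = 1.435 * 916.7438 / 37974.51
e = 0.034642 m = 34.6 mm

34.6


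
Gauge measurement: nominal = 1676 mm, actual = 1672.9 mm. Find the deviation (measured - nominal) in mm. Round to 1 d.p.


Deviation = measured - nominal
Deviation = 1672.9 - 1676
Deviation = -3.1 mm

-3.1


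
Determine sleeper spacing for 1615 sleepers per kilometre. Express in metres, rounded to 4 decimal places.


Spacing = 1000 m / number of sleepers
Spacing = 1000 / 1615
Spacing = 0.6192 m

0.6192


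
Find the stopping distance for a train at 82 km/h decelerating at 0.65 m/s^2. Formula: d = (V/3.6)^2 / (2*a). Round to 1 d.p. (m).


Convert speed: V = 82 / 3.6 = 22.7778 m/s
V^2 = 518.8272
d = 518.8272 / (2 * 0.65)
d = 518.8272 / 1.3
d = 399.1 m

399.1


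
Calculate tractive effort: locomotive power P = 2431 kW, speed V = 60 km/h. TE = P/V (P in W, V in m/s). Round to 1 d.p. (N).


Convert: P = 2431 kW = 2431000 W
V = 60 / 3.6 = 16.6667 m/s
TE = 2431000 / 16.6667
TE = 145860.0 N

145860.0


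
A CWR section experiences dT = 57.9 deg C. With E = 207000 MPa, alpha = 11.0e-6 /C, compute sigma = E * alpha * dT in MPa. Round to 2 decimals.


sigma = E * alpha * dT
sigma = 207000 * 11.0e-6 * 57.9
sigma = 2.277 * 57.9
sigma = 131.84 MPa

131.84


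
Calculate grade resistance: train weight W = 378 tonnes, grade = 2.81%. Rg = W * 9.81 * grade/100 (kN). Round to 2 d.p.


Rg = W * 9.81 * grade / 100
Rg = 378 * 9.81 * 2.81 / 100
Rg = 3708.18 * 0.0281
Rg = 104.20 kN

104.20


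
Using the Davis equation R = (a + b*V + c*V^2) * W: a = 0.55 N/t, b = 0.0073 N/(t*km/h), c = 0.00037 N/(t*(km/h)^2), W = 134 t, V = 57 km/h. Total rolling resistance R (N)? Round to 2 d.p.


b*V = 0.0073 * 57 = 0.4161
c*V^2 = 0.00037 * 3249 = 1.20213
R_per_t = 0.55 + 0.4161 + 1.20213 = 2.16823 N/t
R_total = 2.16823 * 134 = 290.54 N

290.54


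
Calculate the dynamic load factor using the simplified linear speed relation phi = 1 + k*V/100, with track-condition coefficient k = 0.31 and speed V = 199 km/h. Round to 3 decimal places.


phi = 1 + k * V / 100
phi = 1 + 0.31 * 199 / 100
phi = 1 + 0.6169
phi = 1.617

1.617


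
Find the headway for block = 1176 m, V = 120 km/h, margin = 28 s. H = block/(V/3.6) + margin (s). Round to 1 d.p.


V = 120 / 3.6 = 33.3333 m/s
Block traversal time = 1176 / 33.3333 = 35.28 s
Headway = 35.28 + 28
Headway = 63.3 s

63.3


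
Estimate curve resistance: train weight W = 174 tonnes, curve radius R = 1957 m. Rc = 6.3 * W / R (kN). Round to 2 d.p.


Rc = 6.3 * W / R
Rc = 6.3 * 174 / 1957
Rc = 1096.2 / 1957
Rc = 0.56 kN

0.56


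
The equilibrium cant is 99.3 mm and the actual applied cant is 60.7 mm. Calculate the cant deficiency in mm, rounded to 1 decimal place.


Cant deficiency = equilibrium cant - actual cant
CD = 99.3 - 60.7
CD = 38.6 mm

38.6


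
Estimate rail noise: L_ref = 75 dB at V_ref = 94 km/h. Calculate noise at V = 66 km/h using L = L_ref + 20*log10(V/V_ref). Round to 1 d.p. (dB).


V/V_ref = 66 / 94 = 0.702128
log10(0.702128) = -0.153584
20 * -0.153584 = -3.0717
L = 75 + -3.0717 = 71.9 dB

71.9


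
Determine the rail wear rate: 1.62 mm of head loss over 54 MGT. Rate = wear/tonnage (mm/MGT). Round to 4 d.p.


Wear rate = total wear / cumulative tonnage
Rate = 1.62 / 54
Rate = 0.0300 mm/MGT

0.0300


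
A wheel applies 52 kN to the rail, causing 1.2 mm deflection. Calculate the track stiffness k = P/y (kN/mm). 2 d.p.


Track stiffness k = P / y
k = 52 / 1.2
k = 43.33 kN/mm

43.33


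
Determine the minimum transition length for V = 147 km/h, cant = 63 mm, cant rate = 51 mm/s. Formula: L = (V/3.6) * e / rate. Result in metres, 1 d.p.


Convert speed: V = 147 / 3.6 = 40.8333 m/s
L = 40.8333 * 63 / 51
L = 2572.5 / 51
L = 50.4 m

50.4


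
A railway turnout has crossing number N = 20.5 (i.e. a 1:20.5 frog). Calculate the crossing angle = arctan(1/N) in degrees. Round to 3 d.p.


1/N = 1/20.5 = 0.04878
angle = arctan(0.04878) = 0.048742 rad
angle = 0.048742 * 180/pi = 2.793 degrees

2.793


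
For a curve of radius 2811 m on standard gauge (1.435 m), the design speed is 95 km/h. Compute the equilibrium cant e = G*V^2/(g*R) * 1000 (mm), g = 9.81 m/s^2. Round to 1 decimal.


Convert speed: V = 95 / 3.6 = 26.3889 m/s
Apply formula: e = 1.435 * 26.3889^2 / (9.81 * 2811)
e = 1.435 * 696.3735 / 27575.91
e = 0.036238 m = 36.2 mm

36.2


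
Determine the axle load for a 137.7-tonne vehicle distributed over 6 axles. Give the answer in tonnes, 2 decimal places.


Load per axle = total weight / number of axles
Load = 137.7 / 6
Load = 22.95 tonnes

22.95


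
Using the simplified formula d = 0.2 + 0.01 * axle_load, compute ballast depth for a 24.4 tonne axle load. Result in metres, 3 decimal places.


d = 0.2 + 0.01 * 24.4
d = 0.2 + 0.244
d = 0.444 m

0.444


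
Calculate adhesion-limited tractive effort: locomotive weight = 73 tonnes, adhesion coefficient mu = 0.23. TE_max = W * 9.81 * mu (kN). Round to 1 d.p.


TE_max = W * g * mu
TE_max = 73 * 9.81 * 0.23
TE_max = 716.13 * 0.23
TE_max = 164.7 kN

164.7


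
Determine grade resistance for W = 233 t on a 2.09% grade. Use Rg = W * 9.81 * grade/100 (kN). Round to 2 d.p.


Rg = W * 9.81 * grade / 100
Rg = 233 * 9.81 * 2.09 / 100
Rg = 2285.73 * 0.0209
Rg = 47.77 kN

47.77


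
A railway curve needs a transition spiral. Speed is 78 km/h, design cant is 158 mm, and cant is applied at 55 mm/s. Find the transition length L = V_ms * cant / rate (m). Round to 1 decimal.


Convert speed: V = 78 / 3.6 = 21.6667 m/s
L = 21.6667 * 158 / 55
L = 3423.3333 / 55
L = 62.2 m

62.2


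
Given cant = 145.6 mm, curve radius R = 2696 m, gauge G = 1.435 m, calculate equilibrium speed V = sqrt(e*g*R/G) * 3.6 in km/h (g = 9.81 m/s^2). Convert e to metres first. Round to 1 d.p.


Convert cant: e = 145.6 mm = 0.1456 m
V_ms = sqrt(0.1456 * 9.81 * 2696 / 1.435)
V_ms = sqrt(2683.480039) = 51.8023 m/s
V = 51.8023 * 3.6 = 186.5 km/h

186.5


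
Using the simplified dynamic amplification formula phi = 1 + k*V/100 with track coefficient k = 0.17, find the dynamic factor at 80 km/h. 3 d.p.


phi = 1 + k * V / 100
phi = 1 + 0.17 * 80 / 100
phi = 1 + 0.136
phi = 1.136

1.136


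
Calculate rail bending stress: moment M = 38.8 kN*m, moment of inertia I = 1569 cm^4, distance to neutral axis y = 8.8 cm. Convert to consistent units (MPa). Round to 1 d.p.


Convert units:
M = 38.8 kN*m = 38800000 N*mm
y = 8.8 cm = 88 mm
I = 1569 cm^4 = 15690000 mm^4
sigma = 38800000 * 88 / 15690000
sigma = 217.6 MPa

217.6


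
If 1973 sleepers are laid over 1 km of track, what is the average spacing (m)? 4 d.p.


Spacing = 1000 m / number of sleepers
Spacing = 1000 / 1973
Spacing = 0.5068 m

0.5068


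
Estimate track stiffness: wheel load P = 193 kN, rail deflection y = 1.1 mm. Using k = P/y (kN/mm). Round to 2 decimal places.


Track stiffness k = P / y
k = 193 / 1.1
k = 175.45 kN/mm

175.45


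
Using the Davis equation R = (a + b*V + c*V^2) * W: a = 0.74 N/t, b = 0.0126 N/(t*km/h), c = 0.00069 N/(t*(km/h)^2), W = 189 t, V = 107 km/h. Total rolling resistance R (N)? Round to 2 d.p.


b*V = 0.0126 * 107 = 1.3482
c*V^2 = 0.00069 * 11449 = 7.89981
R_per_t = 0.74 + 1.3482 + 7.89981 = 9.98801 N/t
R_total = 9.98801 * 189 = 1887.73 N

1887.73


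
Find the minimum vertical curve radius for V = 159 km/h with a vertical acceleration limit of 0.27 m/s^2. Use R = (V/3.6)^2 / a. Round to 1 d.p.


Convert speed: V = 159 / 3.6 = 44.1667 m/s
V^2 = 1950.6944 m^2/s^2
R_v = 1950.6944 / 0.27
R_v = 7224.8 m

7224.8


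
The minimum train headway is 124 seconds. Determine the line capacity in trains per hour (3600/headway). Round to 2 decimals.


Capacity = 3600 / headway
Capacity = 3600 / 124
Capacity = 29.03 trains/hour

29.03


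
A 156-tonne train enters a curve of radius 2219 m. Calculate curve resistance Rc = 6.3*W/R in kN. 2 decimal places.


Rc = 6.3 * W / R
Rc = 6.3 * 156 / 2219
Rc = 982.8 / 2219
Rc = 0.44 kN

0.44


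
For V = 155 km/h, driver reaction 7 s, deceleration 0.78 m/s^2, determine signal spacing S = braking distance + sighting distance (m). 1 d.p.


V = 155 / 3.6 = 43.0556 m/s
Braking distance = 43.0556^2 / (2*0.78) = 1188.3211 m
Sighting distance = 43.0556 * 7 = 301.3889 m
S = 1188.3211 + 301.3889 = 1489.7 m

1489.7


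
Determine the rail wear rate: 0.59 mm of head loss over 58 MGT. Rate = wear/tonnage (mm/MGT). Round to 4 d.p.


Wear rate = total wear / cumulative tonnage
Rate = 0.59 / 58
Rate = 0.0102 mm/MGT

0.0102


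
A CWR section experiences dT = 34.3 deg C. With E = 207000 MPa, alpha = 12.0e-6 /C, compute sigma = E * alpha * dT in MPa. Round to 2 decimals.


sigma = E * alpha * dT
sigma = 207000 * 12.0e-6 * 34.3
sigma = 2.484 * 34.3
sigma = 85.20 MPa

85.20


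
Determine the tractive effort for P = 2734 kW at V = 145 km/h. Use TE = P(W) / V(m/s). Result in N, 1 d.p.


Convert: P = 2734 kW = 2734000 W
V = 145 / 3.6 = 40.2778 m/s
TE = 2734000 / 40.2778
TE = 67878.6 N

67878.6


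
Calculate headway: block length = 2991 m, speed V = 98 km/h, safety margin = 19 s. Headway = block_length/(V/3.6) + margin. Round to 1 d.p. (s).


V = 98 / 3.6 = 27.2222 m/s
Block traversal time = 2991 / 27.2222 = 109.8735 s
Headway = 109.8735 + 19
Headway = 128.9 s

128.9


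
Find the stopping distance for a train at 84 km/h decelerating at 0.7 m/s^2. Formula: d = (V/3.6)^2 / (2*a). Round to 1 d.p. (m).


Convert speed: V = 84 / 3.6 = 23.3333 m/s
V^2 = 544.4444
d = 544.4444 / (2 * 0.7)
d = 544.4444 / 1.4
d = 388.9 m

388.9


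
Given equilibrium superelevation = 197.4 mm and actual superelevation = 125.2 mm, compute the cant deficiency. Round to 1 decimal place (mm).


Cant deficiency = equilibrium cant - actual cant
CD = 197.4 - 125.2
CD = 72.2 mm

72.2


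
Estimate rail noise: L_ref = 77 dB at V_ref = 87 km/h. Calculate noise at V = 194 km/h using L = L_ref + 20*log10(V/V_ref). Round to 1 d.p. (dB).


V/V_ref = 194 / 87 = 2.229885
log10(2.229885) = 0.348282
20 * 0.348282 = 6.9656
L = 77 + 6.9656 = 84.0 dB

84.0


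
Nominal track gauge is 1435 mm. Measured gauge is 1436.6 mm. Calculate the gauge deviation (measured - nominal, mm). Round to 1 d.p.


Deviation = measured - nominal
Deviation = 1436.6 - 1435
Deviation = 1.6 mm

1.6


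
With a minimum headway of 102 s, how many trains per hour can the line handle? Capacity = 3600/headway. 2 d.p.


Capacity = 3600 / headway
Capacity = 3600 / 102
Capacity = 35.29 trains/hour

35.29


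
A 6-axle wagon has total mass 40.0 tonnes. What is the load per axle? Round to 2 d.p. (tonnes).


Load per axle = total weight / number of axles
Load = 40.0 / 6
Load = 6.67 tonnes

6.67


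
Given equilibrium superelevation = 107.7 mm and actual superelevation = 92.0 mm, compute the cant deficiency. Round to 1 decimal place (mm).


Cant deficiency = equilibrium cant - actual cant
CD = 107.7 - 92.0
CD = 15.7 mm

15.7


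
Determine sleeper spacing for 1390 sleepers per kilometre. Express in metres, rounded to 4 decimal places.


Spacing = 1000 m / number of sleepers
Spacing = 1000 / 1390
Spacing = 0.7194 m

0.7194


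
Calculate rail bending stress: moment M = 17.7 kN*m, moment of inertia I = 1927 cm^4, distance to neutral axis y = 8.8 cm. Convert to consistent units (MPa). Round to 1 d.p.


Convert units:
M = 17.7 kN*m = 17700000 N*mm
y = 8.8 cm = 88 mm
I = 1927 cm^4 = 19270000 mm^4
sigma = 17700000 * 88 / 19270000
sigma = 80.8 MPa

80.8


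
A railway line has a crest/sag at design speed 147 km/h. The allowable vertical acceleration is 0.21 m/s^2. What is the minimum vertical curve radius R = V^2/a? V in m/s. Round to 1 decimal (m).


Convert speed: V = 147 / 3.6 = 40.8333 m/s
V^2 = 1667.3611 m^2/s^2
R_v = 1667.3611 / 0.21
R_v = 7939.8 m

7939.8


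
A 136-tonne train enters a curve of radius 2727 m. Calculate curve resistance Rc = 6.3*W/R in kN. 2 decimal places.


Rc = 6.3 * W / R
Rc = 6.3 * 136 / 2727
Rc = 856.8 / 2727
Rc = 0.31 kN

0.31


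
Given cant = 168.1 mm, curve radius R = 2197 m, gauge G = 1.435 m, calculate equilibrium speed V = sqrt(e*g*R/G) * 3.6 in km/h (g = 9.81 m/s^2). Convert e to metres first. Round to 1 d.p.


Convert cant: e = 168.1 mm = 0.1681 m
V_ms = sqrt(0.1681 * 9.81 * 2197 / 1.435)
V_ms = sqrt(2524.729629) = 50.2467 m/s
V = 50.2467 * 3.6 = 180.9 km/h

180.9


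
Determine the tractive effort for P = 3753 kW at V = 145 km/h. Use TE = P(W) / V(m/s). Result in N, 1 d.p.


Convert: P = 3753 kW = 3753000 W
V = 145 / 3.6 = 40.2778 m/s
TE = 3753000 / 40.2778
TE = 93177.9 N

93177.9


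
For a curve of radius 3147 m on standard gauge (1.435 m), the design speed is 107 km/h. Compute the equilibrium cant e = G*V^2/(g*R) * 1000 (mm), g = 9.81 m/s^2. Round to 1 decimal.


Convert speed: V = 107 / 3.6 = 29.7222 m/s
Apply formula: e = 1.435 * 29.7222^2 / (9.81 * 3147)
e = 1.435 * 883.4105 / 30872.07
e = 0.041063 m = 41.1 mm

41.1


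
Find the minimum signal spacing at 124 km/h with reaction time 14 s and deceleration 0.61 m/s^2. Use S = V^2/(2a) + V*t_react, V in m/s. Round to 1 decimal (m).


V = 124 / 3.6 = 34.4444 m/s
Braking distance = 34.4444^2 / (2*0.61) = 972.4752 m
Sighting distance = 34.4444 * 14 = 482.2222 m
S = 972.4752 + 482.2222 = 1454.7 m

1454.7


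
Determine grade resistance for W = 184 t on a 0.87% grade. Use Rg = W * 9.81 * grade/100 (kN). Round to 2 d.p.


Rg = W * 9.81 * grade / 100
Rg = 184 * 9.81 * 0.87 / 100
Rg = 1805.04 * 0.0087
Rg = 15.70 kN

15.70


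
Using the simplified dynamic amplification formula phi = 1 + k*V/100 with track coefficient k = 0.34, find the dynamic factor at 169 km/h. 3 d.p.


phi = 1 + k * V / 100
phi = 1 + 0.34 * 169 / 100
phi = 1 + 0.5746
phi = 1.575

1.575


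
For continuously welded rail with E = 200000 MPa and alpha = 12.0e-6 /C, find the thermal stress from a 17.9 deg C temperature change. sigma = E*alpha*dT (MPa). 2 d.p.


sigma = E * alpha * dT
sigma = 200000 * 12.0e-6 * 17.9
sigma = 2.4 * 17.9
sigma = 42.96 MPa

42.96


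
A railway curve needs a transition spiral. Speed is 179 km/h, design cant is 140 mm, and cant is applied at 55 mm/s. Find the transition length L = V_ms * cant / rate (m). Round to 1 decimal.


Convert speed: V = 179 / 3.6 = 49.7222 m/s
L = 49.7222 * 140 / 55
L = 6961.1111 / 55
L = 126.6 m

126.6


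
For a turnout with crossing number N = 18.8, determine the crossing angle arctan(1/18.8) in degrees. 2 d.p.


1/N = 1/18.8 = 0.053191
angle = arctan(0.053191) = 0.053141 rad
angle = 0.053141 * 180/pi = 3.04 degrees

3.04


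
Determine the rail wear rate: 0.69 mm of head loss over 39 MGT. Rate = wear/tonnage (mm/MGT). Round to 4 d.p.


Wear rate = total wear / cumulative tonnage
Rate = 0.69 / 39
Rate = 0.0177 mm/MGT

0.0177


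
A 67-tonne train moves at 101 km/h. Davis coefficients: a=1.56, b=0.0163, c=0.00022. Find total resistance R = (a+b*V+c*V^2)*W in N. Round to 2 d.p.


b*V = 0.0163 * 101 = 1.6463
c*V^2 = 0.00022 * 10201 = 2.24422
R_per_t = 1.56 + 1.6463 + 2.24422 = 5.45052 N/t
R_total = 5.45052 * 67 = 365.18 N

365.18


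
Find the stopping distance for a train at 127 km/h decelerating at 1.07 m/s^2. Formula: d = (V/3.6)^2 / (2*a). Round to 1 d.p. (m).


Convert speed: V = 127 / 3.6 = 35.2778 m/s
V^2 = 1244.5216
d = 1244.5216 / (2 * 1.07)
d = 1244.5216 / 2.14
d = 581.6 m

581.6


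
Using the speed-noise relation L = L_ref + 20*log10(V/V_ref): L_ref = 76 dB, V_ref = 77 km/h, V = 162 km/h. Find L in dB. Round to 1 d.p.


V/V_ref = 162 / 77 = 2.103896
log10(2.103896) = 0.323024
20 * 0.323024 = 6.4605
L = 76 + 6.4605 = 82.5 dB

82.5


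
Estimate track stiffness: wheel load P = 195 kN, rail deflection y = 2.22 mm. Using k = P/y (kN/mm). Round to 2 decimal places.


Track stiffness k = P / y
k = 195 / 2.22
k = 87.84 kN/mm

87.84


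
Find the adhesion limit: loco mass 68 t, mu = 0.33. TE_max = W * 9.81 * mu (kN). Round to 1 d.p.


TE_max = W * g * mu
TE_max = 68 * 9.81 * 0.33
TE_max = 667.08 * 0.33
TE_max = 220.1 kN

220.1


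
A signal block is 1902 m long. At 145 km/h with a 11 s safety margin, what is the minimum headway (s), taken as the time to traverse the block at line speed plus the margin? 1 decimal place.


V = 145 / 3.6 = 40.2778 m/s
Block traversal time = 1902 / 40.2778 = 47.2221 s
Headway = 47.2221 + 11
Headway = 58.2 s

58.2


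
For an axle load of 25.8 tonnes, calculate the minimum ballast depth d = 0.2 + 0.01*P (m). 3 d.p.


d = 0.2 + 0.01 * 25.8
d = 0.2 + 0.258
d = 0.458 m

0.458


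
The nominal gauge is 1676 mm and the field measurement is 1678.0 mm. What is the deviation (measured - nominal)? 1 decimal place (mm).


Deviation = measured - nominal
Deviation = 1678.0 - 1676
Deviation = 2.0 mm

2.0


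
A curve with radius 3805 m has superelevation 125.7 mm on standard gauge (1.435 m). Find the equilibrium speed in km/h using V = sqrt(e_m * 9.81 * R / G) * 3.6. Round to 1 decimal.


Convert cant: e = 125.7 mm = 0.1257 m
V_ms = sqrt(0.1257 * 9.81 * 3805 / 1.435)
V_ms = sqrt(3269.693509) = 57.1812 m/s
V = 57.1812 * 3.6 = 205.9 km/h

205.9


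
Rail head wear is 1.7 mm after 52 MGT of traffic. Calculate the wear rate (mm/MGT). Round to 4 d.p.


Wear rate = total wear / cumulative tonnage
Rate = 1.7 / 52
Rate = 0.0327 mm/MGT

0.0327


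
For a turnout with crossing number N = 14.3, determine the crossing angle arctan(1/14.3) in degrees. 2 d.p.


1/N = 1/14.3 = 0.06993
angle = arctan(0.06993) = 0.069816 rad
angle = 0.069816 * 180/pi = 4.00 degrees

4.00


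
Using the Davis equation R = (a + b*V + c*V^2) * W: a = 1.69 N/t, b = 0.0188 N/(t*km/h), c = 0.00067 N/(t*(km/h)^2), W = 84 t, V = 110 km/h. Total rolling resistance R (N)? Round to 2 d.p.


b*V = 0.0188 * 110 = 2.068
c*V^2 = 0.00067 * 12100 = 8.107
R_per_t = 1.69 + 2.068 + 8.107 = 11.865 N/t
R_total = 11.865 * 84 = 996.66 N

996.66


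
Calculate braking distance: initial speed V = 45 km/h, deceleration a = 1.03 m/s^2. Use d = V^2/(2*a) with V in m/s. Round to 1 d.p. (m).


Convert speed: V = 45 / 3.6 = 12.5 m/s
V^2 = 156.25
d = 156.25 / (2 * 1.03)
d = 156.25 / 2.06
d = 75.8 m

75.8


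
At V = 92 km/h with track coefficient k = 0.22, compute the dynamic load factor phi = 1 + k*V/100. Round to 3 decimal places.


phi = 1 + k * V / 100
phi = 1 + 0.22 * 92 / 100
phi = 1 + 0.2024
phi = 1.202

1.202


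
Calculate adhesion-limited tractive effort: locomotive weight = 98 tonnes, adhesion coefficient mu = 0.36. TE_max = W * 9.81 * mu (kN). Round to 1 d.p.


TE_max = W * g * mu
TE_max = 98 * 9.81 * 0.36
TE_max = 961.38 * 0.36
TE_max = 346.1 kN

346.1


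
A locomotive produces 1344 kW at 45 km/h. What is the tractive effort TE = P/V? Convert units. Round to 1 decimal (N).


Convert: P = 1344 kW = 1344000 W
V = 45 / 3.6 = 12.5 m/s
TE = 1344000 / 12.5
TE = 107520.0 N

107520.0


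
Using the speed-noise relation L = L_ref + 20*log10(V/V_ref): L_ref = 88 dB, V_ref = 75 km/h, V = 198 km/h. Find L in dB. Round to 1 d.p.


V/V_ref = 198 / 75 = 2.64
log10(2.64) = 0.421604
20 * 0.421604 = 8.4321
L = 88 + 8.4321 = 96.4 dB

96.4


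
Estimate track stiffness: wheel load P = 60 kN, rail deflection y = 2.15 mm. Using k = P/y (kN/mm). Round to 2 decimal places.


Track stiffness k = P / y
k = 60 / 2.15
k = 27.91 kN/mm

27.91


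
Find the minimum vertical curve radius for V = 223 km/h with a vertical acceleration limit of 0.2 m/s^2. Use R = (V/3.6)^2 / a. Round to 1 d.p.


Convert speed: V = 223 / 3.6 = 61.9444 m/s
V^2 = 3837.1142 m^2/s^2
R_v = 3837.1142 / 0.2
R_v = 19185.6 m

19185.6


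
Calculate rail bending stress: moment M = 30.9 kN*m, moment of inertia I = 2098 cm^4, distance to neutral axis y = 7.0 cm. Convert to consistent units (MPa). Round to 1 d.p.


Convert units:
M = 30.9 kN*m = 30900000 N*mm
y = 7.0 cm = 70 mm
I = 2098 cm^4 = 20980000 mm^4
sigma = 30900000 * 70 / 20980000
sigma = 103.1 MPa

103.1


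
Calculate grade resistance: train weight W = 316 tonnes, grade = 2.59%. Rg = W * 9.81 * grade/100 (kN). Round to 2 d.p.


Rg = W * 9.81 * grade / 100
Rg = 316 * 9.81 * 2.59 / 100
Rg = 3099.96 * 0.0259
Rg = 80.29 kN

80.29


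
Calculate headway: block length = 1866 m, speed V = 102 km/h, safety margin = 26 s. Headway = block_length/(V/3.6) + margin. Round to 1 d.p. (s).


V = 102 / 3.6 = 28.3333 m/s
Block traversal time = 1866 / 28.3333 = 65.8588 s
Headway = 65.8588 + 26
Headway = 91.9 s

91.9


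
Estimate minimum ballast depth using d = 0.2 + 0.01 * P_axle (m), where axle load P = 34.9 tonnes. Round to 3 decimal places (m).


d = 0.2 + 0.01 * 34.9
d = 0.2 + 0.349
d = 0.549 m

0.549


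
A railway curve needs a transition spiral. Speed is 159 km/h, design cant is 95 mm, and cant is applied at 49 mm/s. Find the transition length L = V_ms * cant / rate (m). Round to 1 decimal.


Convert speed: V = 159 / 3.6 = 44.1667 m/s
L = 44.1667 * 95 / 49
L = 4195.8333 / 49
L = 85.6 m

85.6


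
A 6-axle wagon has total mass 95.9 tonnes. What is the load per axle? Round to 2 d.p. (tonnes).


Load per axle = total weight / number of axles
Load = 95.9 / 6
Load = 15.98 tonnes

15.98


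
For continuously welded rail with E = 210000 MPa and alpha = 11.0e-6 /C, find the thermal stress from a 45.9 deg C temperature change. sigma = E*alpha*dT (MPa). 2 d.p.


sigma = E * alpha * dT
sigma = 210000 * 11.0e-6 * 45.9
sigma = 2.31 * 45.9
sigma = 106.03 MPa

106.03


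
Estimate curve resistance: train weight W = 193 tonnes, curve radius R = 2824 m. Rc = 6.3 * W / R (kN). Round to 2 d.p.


Rc = 6.3 * W / R
Rc = 6.3 * 193 / 2824
Rc = 1215.9 / 2824
Rc = 0.43 kN

0.43


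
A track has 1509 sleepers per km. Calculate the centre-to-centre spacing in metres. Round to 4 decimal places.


Spacing = 1000 m / number of sleepers
Spacing = 1000 / 1509
Spacing = 0.6627 m

0.6627


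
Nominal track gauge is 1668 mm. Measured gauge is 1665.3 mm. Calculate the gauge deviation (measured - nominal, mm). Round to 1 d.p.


Deviation = measured - nominal
Deviation = 1665.3 - 1668
Deviation = -2.7 mm

-2.7


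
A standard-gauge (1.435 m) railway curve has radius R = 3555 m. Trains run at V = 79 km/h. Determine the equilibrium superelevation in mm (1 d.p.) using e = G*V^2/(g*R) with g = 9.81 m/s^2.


Convert speed: V = 79 / 3.6 = 21.9444 m/s
Apply formula: e = 1.435 * 21.9444^2 / (9.81 * 3555)
e = 1.435 * 481.5586 / 34874.55
e = 0.019815 m = 19.8 mm

19.8


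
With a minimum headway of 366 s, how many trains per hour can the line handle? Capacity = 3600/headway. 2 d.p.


Capacity = 3600 / headway
Capacity = 3600 / 366
Capacity = 9.84 trains/hour

9.84


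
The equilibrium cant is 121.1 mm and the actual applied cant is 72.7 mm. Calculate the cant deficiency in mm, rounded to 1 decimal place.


Cant deficiency = equilibrium cant - actual cant
CD = 121.1 - 72.7
CD = 48.4 mm

48.4


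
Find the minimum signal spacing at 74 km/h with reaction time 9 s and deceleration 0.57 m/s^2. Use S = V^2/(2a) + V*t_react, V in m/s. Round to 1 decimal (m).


V = 74 / 3.6 = 20.5556 m/s
Braking distance = 20.5556^2 / (2*0.57) = 370.6411 m
Sighting distance = 20.5556 * 9 = 185.0 m
S = 370.6411 + 185.0 = 555.6 m

555.6


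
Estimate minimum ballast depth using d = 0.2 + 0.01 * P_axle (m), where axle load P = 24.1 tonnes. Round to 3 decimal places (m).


d = 0.2 + 0.01 * 24.1
d = 0.2 + 0.241
d = 0.441 m

0.441


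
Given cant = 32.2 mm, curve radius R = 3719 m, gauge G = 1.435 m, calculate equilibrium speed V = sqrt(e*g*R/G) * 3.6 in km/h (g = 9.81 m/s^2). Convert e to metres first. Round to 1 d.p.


Convert cant: e = 32.2 mm = 0.0322 m
V_ms = sqrt(0.0322 * 9.81 * 3719 / 1.435)
V_ms = sqrt(818.651678) = 28.6121 m/s
V = 28.6121 * 3.6 = 103.0 km/h

103.0


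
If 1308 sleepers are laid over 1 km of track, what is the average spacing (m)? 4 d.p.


Spacing = 1000 m / number of sleepers
Spacing = 1000 / 1308
Spacing = 0.7645 m

0.7645


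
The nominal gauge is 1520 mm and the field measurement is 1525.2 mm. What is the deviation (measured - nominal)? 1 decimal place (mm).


Deviation = measured - nominal
Deviation = 1525.2 - 1520
Deviation = 5.2 mm

5.2


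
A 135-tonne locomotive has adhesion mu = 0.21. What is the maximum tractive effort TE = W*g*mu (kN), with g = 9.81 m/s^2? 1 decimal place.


TE_max = W * g * mu
TE_max = 135 * 9.81 * 0.21
TE_max = 1324.35 * 0.21
TE_max = 278.1 kN

278.1


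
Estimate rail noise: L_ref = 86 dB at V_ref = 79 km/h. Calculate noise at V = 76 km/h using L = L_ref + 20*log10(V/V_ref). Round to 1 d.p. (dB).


V/V_ref = 76 / 79 = 0.962025
log10(0.962025) = -0.016813
20 * -0.016813 = -0.3363
L = 86 + -0.3363 = 85.7 dB

85.7


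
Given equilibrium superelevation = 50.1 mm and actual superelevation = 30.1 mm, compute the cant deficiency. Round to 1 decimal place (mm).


Cant deficiency = equilibrium cant - actual cant
CD = 50.1 - 30.1
CD = 20.0 mm

20.0


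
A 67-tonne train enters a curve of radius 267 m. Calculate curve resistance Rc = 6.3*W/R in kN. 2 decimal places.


Rc = 6.3 * W / R
Rc = 6.3 * 67 / 267
Rc = 422.1 / 267
Rc = 1.58 kN

1.58


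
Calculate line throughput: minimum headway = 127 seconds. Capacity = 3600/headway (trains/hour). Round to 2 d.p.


Capacity = 3600 / headway
Capacity = 3600 / 127
Capacity = 28.35 trains/hour

28.35


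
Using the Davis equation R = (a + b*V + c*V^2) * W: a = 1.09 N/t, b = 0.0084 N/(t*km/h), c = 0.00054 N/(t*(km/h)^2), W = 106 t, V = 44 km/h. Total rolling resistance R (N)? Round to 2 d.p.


b*V = 0.0084 * 44 = 0.3696
c*V^2 = 0.00054 * 1936 = 1.04544
R_per_t = 1.09 + 0.3696 + 1.04544 = 2.50504 N/t
R_total = 2.50504 * 106 = 265.53 N

265.53


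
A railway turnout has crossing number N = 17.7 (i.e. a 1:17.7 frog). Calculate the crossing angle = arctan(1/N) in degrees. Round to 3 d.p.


1/N = 1/17.7 = 0.056497
angle = arctan(0.056497) = 0.056437 rad
angle = 0.056437 * 180/pi = 3.234 degrees

3.234


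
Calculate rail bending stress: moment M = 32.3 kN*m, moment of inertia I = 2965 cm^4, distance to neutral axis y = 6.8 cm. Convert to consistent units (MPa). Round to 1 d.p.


Convert units:
M = 32.3 kN*m = 32300000 N*mm
y = 6.8 cm = 68 mm
I = 2965 cm^4 = 29650000 mm^4
sigma = 32300000 * 68 / 29650000
sigma = 74.1 MPa

74.1


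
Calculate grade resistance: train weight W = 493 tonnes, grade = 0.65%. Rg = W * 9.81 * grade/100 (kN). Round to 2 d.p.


Rg = W * 9.81 * grade / 100
Rg = 493 * 9.81 * 0.65 / 100
Rg = 4836.33 * 0.0065
Rg = 31.44 kN

31.44


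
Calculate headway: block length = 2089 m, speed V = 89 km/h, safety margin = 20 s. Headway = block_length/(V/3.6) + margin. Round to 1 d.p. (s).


V = 89 / 3.6 = 24.7222 m/s
Block traversal time = 2089 / 24.7222 = 84.4989 s
Headway = 84.4989 + 20
Headway = 104.5 s

104.5


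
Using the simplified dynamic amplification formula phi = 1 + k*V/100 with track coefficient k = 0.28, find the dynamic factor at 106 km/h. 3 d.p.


phi = 1 + k * V / 100
phi = 1 + 0.28 * 106 / 100
phi = 1 + 0.2968
phi = 1.297

1.297


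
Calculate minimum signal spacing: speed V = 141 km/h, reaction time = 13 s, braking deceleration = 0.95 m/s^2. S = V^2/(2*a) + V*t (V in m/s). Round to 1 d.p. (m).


V = 141 / 3.6 = 39.1667 m/s
Braking distance = 39.1667^2 / (2*0.95) = 807.383 m
Sighting distance = 39.1667 * 13 = 509.1667 m
S = 807.383 + 509.1667 = 1316.5 m

1316.5


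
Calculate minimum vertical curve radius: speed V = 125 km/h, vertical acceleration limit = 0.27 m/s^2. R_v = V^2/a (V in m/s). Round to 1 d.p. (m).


Convert speed: V = 125 / 3.6 = 34.7222 m/s
V^2 = 1205.6327 m^2/s^2
R_v = 1205.6327 / 0.27
R_v = 4465.3 m

4465.3


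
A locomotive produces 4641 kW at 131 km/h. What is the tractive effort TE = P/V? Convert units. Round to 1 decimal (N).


Convert: P = 4641 kW = 4641000 W
V = 131 / 3.6 = 36.3889 m/s
TE = 4641000 / 36.3889
TE = 127538.9 N

127538.9


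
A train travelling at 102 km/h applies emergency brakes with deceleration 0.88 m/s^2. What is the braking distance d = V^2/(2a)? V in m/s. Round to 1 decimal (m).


Convert speed: V = 102 / 3.6 = 28.3333 m/s
V^2 = 802.7778
d = 802.7778 / (2 * 0.88)
d = 802.7778 / 1.76
d = 456.1 m

456.1


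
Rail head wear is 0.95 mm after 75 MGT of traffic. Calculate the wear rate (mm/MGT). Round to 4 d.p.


Wear rate = total wear / cumulative tonnage
Rate = 0.95 / 75
Rate = 0.0127 mm/MGT

0.0127


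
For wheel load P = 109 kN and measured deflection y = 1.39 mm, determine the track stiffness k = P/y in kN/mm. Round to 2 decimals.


Track stiffness k = P / y
k = 109 / 1.39
k = 78.42 kN/mm

78.42


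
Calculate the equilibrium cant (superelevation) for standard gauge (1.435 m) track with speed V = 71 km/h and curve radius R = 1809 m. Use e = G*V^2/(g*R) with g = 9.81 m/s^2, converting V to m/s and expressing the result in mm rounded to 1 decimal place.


Convert speed: V = 71 / 3.6 = 19.7222 m/s
Apply formula: e = 1.435 * 19.7222^2 / (9.81 * 1809)
e = 1.435 * 388.966 / 17746.29
e = 0.031453 m = 31.5 mm

31.5


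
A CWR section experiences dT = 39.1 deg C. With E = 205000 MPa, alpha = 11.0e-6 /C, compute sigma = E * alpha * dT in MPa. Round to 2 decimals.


sigma = E * alpha * dT
sigma = 205000 * 11.0e-6 * 39.1
sigma = 2.255 * 39.1
sigma = 88.17 MPa

88.17


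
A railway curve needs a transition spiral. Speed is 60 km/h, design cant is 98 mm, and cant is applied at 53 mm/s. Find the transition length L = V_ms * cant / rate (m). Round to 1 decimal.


Convert speed: V = 60 / 3.6 = 16.6667 m/s
L = 16.6667 * 98 / 53
L = 1633.3333 / 53
L = 30.8 m

30.8


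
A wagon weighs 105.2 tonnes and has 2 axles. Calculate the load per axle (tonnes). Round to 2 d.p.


Load per axle = total weight / number of axles
Load = 105.2 / 2
Load = 52.60 tonnes

52.60


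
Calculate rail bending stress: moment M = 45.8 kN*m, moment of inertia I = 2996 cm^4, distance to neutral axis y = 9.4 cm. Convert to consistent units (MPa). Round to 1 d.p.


Convert units:
M = 45.8 kN*m = 45800000 N*mm
y = 9.4 cm = 94 mm
I = 2996 cm^4 = 29960000 mm^4
sigma = 45800000 * 94 / 29960000
sigma = 143.7 MPa

143.7


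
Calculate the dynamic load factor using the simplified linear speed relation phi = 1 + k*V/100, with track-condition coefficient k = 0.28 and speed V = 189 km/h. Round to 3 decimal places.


phi = 1 + k * V / 100
phi = 1 + 0.28 * 189 / 100
phi = 1 + 0.5292
phi = 1.529

1.529


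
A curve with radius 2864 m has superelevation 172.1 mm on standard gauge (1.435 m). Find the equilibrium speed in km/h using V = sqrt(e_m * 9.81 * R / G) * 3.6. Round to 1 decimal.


Convert cant: e = 172.1 mm = 0.1721 m
V_ms = sqrt(0.1721 * 9.81 * 2864 / 1.435)
V_ms = sqrt(3369.542902) = 58.0478 m/s
V = 58.0478 * 3.6 = 209.0 km/h

209.0


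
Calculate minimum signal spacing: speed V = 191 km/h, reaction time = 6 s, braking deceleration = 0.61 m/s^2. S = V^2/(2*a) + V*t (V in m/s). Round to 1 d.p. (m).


V = 191 / 3.6 = 53.0556 m/s
Braking distance = 53.0556^2 / (2*0.61) = 2307.2885 m
Sighting distance = 53.0556 * 6 = 318.3333 m
S = 2307.2885 + 318.3333 = 2625.6 m

2625.6


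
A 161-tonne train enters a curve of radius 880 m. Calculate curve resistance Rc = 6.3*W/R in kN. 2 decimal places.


Rc = 6.3 * W / R
Rc = 6.3 * 161 / 880
Rc = 1014.3 / 880
Rc = 1.15 kN

1.15


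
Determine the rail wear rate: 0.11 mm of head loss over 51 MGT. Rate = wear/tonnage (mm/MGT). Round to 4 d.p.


Wear rate = total wear / cumulative tonnage
Rate = 0.11 / 51
Rate = 0.0022 mm/MGT

0.0022


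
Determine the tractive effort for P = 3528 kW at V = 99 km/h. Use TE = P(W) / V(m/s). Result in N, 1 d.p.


Convert: P = 3528 kW = 3528000 W
V = 99 / 3.6 = 27.5 m/s
TE = 3528000 / 27.5
TE = 128290.9 N

128290.9


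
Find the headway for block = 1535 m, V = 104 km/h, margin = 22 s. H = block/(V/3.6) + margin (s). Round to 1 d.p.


V = 104 / 3.6 = 28.8889 m/s
Block traversal time = 1535 / 28.8889 = 53.1346 s
Headway = 53.1346 + 22
Headway = 75.1 s

75.1


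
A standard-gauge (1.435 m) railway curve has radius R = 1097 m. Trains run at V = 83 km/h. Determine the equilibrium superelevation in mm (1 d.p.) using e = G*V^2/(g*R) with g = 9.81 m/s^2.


Convert speed: V = 83 / 3.6 = 23.0556 m/s
Apply formula: e = 1.435 * 23.0556^2 / (9.81 * 1097)
e = 1.435 * 531.5586 / 10761.57
e = 0.070881 m = 70.9 mm

70.9


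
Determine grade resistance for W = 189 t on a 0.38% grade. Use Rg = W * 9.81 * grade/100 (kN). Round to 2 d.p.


Rg = W * 9.81 * grade / 100
Rg = 189 * 9.81 * 0.38 / 100
Rg = 1854.09 * 0.0038
Rg = 7.05 kN

7.05


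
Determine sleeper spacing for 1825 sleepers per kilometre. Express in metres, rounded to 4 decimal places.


Spacing = 1000 m / number of sleepers
Spacing = 1000 / 1825
Spacing = 0.5479 m

0.5479


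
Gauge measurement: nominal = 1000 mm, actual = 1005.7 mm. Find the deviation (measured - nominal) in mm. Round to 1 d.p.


Deviation = measured - nominal
Deviation = 1005.7 - 1000
Deviation = 5.7 mm

5.7


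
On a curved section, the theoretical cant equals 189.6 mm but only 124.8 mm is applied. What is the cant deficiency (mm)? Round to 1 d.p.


Cant deficiency = equilibrium cant - actual cant
CD = 189.6 - 124.8
CD = 64.8 mm

64.8


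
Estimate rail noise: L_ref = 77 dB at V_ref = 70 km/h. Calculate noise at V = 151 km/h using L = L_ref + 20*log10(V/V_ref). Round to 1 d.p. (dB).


V/V_ref = 151 / 70 = 2.157143
log10(2.157143) = 0.333879
20 * 0.333879 = 6.6776
L = 77 + 6.6776 = 83.7 dB

83.7


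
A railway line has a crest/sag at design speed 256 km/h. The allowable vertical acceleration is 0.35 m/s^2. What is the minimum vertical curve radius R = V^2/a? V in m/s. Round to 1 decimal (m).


Convert speed: V = 256 / 3.6 = 71.1111 m/s
V^2 = 5056.7901 m^2/s^2
R_v = 5056.7901 / 0.35
R_v = 14448.0 m

14448.0


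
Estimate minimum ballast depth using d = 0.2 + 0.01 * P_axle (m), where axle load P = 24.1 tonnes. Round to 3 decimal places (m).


d = 0.2 + 0.01 * 24.1
d = 0.2 + 0.241
d = 0.441 m

0.441


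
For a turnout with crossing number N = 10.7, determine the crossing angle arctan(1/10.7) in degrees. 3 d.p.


1/N = 1/10.7 = 0.093458
angle = arctan(0.093458) = 0.093187 rad
angle = 0.093187 * 180/pi = 5.339 degrees

5.339


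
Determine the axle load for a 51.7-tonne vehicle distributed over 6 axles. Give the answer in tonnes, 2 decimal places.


Load per axle = total weight / number of axles
Load = 51.7 / 6
Load = 8.62 tonnes

8.62


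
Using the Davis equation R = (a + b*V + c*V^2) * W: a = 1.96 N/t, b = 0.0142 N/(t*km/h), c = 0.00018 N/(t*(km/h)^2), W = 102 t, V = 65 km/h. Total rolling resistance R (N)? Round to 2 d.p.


b*V = 0.0142 * 65 = 0.923
c*V^2 = 0.00018 * 4225 = 0.7605
R_per_t = 1.96 + 0.923 + 0.7605 = 3.6435 N/t
R_total = 3.6435 * 102 = 371.64 N

371.64


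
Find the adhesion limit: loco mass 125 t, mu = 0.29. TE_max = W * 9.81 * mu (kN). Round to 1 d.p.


TE_max = W * g * mu
TE_max = 125 * 9.81 * 0.29
TE_max = 1226.25 * 0.29
TE_max = 355.6 kN

355.6


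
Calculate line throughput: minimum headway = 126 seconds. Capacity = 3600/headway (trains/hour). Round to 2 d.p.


Capacity = 3600 / headway
Capacity = 3600 / 126
Capacity = 28.57 trains/hour

28.57


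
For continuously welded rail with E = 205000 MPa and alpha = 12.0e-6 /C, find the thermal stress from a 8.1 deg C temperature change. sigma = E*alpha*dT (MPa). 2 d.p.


sigma = E * alpha * dT
sigma = 205000 * 12.0e-6 * 8.1
sigma = 2.46 * 8.1
sigma = 19.93 MPa

19.93


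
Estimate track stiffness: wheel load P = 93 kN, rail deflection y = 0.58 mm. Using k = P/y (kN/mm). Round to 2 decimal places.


Track stiffness k = P / y
k = 93 / 0.58
k = 160.34 kN/mm

160.34


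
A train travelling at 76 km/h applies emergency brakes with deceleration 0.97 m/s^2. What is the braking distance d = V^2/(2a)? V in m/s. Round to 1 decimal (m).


Convert speed: V = 76 / 3.6 = 21.1111 m/s
V^2 = 445.679
d = 445.679 / (2 * 0.97)
d = 445.679 / 1.94
d = 229.7 m

229.7


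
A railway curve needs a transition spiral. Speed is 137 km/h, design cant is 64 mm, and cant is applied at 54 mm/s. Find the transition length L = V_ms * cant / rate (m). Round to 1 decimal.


Convert speed: V = 137 / 3.6 = 38.0556 m/s
L = 38.0556 * 64 / 54
L = 2435.5556 / 54
L = 45.1 m

45.1


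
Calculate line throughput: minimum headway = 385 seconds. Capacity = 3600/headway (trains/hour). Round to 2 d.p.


Capacity = 3600 / headway
Capacity = 3600 / 385
Capacity = 9.35 trains/hour

9.35


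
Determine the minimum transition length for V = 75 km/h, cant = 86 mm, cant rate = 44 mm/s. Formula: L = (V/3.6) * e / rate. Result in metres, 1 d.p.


Convert speed: V = 75 / 3.6 = 20.8333 m/s
L = 20.8333 * 86 / 44
L = 1791.6667 / 44
L = 40.7 m

40.7


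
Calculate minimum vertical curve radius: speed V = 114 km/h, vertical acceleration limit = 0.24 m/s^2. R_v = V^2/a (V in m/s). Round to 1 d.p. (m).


Convert speed: V = 114 / 3.6 = 31.6667 m/s
V^2 = 1002.7778 m^2/s^2
R_v = 1002.7778 / 0.24
R_v = 4178.2 m

4178.2
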